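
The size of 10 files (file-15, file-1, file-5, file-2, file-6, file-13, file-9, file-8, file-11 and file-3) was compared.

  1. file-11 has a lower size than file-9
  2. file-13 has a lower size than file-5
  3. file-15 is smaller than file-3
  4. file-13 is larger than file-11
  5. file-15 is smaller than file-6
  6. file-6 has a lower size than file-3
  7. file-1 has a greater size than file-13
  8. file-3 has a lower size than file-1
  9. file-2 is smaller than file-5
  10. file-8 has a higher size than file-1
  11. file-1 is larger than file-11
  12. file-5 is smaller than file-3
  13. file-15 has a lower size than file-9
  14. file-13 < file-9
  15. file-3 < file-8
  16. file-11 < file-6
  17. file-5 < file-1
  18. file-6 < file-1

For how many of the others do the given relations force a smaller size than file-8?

Directly below file-8: file-3, file-1.
One step further: file-15, file-11, file-13, file-6, file-5 (7 so far).
One step further: file-2 (8 so far).
Nothing else is reachable below file-8; 8 in all.

8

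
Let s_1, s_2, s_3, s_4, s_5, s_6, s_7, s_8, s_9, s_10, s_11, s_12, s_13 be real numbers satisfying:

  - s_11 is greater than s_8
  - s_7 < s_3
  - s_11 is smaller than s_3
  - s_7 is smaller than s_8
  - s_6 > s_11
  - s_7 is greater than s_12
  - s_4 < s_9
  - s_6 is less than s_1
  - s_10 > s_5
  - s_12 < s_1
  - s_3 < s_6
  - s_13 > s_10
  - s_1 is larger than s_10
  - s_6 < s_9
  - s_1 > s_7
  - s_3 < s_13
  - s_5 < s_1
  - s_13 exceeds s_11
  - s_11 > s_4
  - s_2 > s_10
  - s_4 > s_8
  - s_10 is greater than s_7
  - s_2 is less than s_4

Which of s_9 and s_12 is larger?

s_9

Following the relations from s_12: s_12 < s_7 < s_10 < s_2 < s_4 < s_11 < s_3 < s_6 < s_9.
So s_12 < s_9; s_9 is the larger of the two.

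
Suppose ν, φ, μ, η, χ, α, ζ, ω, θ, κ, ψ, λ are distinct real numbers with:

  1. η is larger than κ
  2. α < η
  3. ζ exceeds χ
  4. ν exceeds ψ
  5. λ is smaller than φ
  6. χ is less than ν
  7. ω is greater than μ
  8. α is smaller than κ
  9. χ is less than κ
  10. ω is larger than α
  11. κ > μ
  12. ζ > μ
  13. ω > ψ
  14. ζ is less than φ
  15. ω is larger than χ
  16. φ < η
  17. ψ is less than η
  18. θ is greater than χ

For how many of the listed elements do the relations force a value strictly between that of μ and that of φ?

Chaining upward from μ reaches: κ, ζ, η, ω.
Chaining downward from φ reaches: χ, λ, ζ.
Strictly between μ and φ are those in both lists: ζ — 1 element.

1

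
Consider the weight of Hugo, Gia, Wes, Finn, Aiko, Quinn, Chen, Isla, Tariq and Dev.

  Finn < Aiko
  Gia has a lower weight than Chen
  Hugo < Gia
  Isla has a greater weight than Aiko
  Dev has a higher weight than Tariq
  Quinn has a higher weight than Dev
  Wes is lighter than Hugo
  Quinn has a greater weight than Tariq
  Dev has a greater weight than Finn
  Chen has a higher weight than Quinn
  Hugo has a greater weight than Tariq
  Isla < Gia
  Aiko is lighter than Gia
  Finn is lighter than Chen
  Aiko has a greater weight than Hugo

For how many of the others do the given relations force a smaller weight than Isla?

Directly below Isla: Aiko.
One step further: Finn, Hugo (3 so far).
One step further: Wes, Tariq (5 so far).
No other element is forced below Isla by the given relations, so the count is 5.

5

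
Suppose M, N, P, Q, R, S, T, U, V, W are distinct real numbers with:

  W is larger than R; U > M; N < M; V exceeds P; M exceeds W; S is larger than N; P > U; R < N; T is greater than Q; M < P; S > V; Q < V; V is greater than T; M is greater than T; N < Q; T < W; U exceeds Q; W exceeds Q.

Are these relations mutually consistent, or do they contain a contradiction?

consistent

The single ordering R < N < Q < T < W < M < U < P < V < S satisfies every listed relation, so no contradiction arises.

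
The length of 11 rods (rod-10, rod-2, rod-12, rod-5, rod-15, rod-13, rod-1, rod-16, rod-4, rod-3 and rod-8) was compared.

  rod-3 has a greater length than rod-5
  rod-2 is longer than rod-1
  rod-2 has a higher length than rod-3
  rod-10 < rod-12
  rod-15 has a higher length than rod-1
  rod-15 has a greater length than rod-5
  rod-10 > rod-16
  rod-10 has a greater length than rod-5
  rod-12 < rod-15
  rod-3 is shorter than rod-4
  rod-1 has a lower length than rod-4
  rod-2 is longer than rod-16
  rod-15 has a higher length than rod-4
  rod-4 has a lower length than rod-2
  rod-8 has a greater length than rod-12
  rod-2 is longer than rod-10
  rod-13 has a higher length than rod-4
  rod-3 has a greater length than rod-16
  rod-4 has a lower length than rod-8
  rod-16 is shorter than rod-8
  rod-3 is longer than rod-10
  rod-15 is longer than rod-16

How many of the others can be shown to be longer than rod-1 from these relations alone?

5

Directly above rod-1: rod-4, rod-15, rod-2.
One step further: rod-8, rod-13 (5 so far).
Nothing else is reachable above rod-1; 5 in all.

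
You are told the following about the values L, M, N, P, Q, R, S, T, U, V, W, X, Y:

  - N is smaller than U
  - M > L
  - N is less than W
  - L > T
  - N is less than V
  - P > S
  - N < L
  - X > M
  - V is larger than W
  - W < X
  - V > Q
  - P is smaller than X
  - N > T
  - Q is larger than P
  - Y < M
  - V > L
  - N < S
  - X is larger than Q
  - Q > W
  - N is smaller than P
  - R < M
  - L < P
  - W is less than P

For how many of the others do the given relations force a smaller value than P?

5

The elements the relations force below P are T, N, L, S, W — no chain reaches any other.
That is 5.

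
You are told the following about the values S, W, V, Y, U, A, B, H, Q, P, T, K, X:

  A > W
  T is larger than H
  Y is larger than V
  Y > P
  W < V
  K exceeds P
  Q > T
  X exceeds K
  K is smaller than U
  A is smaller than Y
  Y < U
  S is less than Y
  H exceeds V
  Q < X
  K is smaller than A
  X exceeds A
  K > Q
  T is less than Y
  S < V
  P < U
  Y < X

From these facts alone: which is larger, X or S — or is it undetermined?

X

The relevant relations are S < V; V < H; H < T; T < Q; Q < K; K < A; A < Y; Y < X.
Together: S < V < H < T < Q < K < A < Y < X.
So X is larger.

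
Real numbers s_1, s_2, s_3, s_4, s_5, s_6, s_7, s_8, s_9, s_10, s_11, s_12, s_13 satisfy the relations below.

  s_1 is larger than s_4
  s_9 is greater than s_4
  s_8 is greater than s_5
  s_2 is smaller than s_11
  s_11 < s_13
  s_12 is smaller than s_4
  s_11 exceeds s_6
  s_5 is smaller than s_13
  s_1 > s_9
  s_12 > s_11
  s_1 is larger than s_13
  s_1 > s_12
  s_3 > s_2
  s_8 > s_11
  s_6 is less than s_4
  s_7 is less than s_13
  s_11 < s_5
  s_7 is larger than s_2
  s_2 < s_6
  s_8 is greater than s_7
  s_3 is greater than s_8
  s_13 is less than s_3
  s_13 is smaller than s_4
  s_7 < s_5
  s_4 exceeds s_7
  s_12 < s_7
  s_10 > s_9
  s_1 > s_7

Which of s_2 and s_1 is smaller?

Chaining the given relations: s_2 < s_6 < s_11 < s_12 < s_7 < s_5 < s_13 < s_4 < s_9 < s_1.
So s_2 < s_1; s_2 is the smaller of the two.

s_2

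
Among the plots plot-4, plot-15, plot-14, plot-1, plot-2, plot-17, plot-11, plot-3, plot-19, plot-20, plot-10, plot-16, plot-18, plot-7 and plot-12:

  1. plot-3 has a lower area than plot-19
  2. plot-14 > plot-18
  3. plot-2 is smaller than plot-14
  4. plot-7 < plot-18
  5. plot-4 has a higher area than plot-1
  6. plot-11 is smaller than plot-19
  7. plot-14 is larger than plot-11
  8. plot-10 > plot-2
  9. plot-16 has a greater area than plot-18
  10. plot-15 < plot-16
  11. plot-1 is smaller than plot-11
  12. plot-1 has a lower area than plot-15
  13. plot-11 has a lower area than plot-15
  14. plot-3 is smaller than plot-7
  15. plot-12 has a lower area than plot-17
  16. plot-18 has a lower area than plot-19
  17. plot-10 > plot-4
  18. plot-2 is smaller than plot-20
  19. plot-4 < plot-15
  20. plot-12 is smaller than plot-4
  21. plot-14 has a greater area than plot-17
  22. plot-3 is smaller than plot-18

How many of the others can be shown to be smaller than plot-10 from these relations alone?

The elements the relations force below plot-10 are plot-2, plot-1, plot-12, plot-4 — no chain reaches any other.
That is 4.

4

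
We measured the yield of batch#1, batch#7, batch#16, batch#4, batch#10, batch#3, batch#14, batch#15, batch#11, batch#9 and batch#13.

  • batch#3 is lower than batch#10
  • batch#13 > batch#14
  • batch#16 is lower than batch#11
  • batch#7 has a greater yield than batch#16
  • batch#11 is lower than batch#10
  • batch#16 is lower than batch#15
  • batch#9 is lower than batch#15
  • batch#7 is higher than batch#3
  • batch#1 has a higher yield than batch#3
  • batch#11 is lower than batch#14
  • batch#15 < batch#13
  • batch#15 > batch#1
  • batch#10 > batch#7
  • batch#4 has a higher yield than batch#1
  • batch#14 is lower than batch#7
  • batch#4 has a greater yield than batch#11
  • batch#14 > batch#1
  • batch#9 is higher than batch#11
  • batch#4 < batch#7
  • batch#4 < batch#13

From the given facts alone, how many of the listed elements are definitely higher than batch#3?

Directly above batch#3: batch#1, batch#7, batch#10.
One step further: batch#4, batch#14, batch#15 (6 so far).
One step further: batch#13 (7 so far).
No other element is forced above batch#3 by the given relations, so the count is 7.

7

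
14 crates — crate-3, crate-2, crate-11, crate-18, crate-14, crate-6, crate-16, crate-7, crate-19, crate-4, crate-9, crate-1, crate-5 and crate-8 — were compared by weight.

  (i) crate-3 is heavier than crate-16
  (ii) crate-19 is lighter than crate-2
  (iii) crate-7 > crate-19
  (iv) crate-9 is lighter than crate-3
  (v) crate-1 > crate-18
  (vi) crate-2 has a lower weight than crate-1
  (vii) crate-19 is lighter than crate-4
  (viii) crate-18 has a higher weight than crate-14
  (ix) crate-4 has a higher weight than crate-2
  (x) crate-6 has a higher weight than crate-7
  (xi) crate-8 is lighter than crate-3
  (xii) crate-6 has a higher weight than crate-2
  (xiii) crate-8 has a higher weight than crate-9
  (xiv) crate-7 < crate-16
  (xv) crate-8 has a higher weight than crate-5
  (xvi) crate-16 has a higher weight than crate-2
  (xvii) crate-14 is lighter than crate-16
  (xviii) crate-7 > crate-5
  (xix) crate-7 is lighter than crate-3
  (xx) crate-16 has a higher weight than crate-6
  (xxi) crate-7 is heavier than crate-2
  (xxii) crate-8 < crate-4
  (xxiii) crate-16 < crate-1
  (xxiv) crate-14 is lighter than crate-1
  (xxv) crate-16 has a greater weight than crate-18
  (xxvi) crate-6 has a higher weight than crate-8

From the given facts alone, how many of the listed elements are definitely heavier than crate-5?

Directly above crate-5: crate-8, crate-7.
One step further: crate-6, crate-16, crate-4, crate-3 (6 so far).
One step further: crate-1 (7 so far).
No other element is forced above crate-5 by the given relations, so the count is 7.

7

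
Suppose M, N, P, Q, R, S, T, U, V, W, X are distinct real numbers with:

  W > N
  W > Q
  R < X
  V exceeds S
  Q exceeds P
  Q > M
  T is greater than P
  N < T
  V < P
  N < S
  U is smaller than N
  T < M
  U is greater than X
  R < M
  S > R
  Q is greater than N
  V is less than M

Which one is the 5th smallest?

S

The consecutive relations fix a unique order: R < X < U < N < S < V < P < T < M < Q < W.
Counting 5 from the smallest end gives S.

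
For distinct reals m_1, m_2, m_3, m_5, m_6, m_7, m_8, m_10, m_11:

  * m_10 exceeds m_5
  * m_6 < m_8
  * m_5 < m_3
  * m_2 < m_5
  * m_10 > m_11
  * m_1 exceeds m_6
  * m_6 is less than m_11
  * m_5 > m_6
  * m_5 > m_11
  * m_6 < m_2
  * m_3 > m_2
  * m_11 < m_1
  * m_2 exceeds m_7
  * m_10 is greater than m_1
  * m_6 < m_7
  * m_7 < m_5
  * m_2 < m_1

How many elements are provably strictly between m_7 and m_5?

1

The relations place m_7 below m_5. An element lies strictly between them when it is forced above m_7 and also forced below m_5.
Above m_7: {m_2, m_1, m_10, m_3}. Below m_5: {m_6, m_11, m_2}.
Intersection: {m_2} — 1.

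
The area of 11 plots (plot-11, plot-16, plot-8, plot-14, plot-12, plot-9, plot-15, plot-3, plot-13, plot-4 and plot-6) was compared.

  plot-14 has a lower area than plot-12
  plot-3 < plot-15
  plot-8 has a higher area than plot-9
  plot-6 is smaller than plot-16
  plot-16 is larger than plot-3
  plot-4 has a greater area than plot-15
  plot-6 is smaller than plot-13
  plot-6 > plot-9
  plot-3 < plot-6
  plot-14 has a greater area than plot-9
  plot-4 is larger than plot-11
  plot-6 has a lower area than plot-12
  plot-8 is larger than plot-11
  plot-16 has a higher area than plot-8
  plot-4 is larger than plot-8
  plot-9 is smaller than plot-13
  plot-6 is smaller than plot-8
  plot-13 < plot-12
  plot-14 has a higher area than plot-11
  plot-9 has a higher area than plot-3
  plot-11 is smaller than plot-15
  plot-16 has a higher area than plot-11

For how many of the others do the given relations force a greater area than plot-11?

The elements the relations force above plot-11 are plot-14, plot-15, plot-8, plot-4, plot-16, plot-12 — no chain reaches any other.
That is 6.

6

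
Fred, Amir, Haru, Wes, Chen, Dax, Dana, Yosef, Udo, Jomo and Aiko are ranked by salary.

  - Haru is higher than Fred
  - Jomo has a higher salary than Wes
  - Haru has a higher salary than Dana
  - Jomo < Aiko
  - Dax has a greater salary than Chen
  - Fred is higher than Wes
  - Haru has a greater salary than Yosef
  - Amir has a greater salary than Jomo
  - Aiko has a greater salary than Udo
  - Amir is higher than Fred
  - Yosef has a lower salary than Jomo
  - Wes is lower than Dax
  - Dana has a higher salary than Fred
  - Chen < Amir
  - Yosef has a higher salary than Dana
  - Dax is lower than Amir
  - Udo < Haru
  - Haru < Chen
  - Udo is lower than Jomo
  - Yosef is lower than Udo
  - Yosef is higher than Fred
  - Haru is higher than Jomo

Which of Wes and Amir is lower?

Wes

Wes < Fred and Fred < Dana give Wes < Dana.
Then Dana < Yosef extends the chain to Yosef.
Then Yosef < Udo extends the chain to Udo.
With Udo < Jomo: Wes < Fred < Dana < Yosef < Udo < Jomo.
Then Jomo < Haru extends the chain to Haru.
With Haru < Chen: Wes < Fred < Dana < Yosef < Udo < Jomo < Haru < Chen.
With Chen < Dax: Wes < Fred < Dana < Yosef < Udo < Jomo < Haru < Chen < Dax.
With Dax < Amir: Wes < Fred < Dana < Yosef < Udo < Jomo < Haru < Chen < Dax < Amir.
So Wes < Amir; Wes is the lower of the two.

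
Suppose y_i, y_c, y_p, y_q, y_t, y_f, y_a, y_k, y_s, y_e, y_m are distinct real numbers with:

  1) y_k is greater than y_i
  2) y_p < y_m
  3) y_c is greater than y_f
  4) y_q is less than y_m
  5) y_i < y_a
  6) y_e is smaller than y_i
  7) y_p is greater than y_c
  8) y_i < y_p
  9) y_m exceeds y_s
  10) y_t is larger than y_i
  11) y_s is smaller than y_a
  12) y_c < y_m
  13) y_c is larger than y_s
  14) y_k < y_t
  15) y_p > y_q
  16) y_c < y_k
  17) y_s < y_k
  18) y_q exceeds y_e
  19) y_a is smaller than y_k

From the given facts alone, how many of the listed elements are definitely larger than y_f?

The elements the relations force above y_f are y_c, y_k, y_t, y_p, y_m — no chain reaches any other.
That is 5.

5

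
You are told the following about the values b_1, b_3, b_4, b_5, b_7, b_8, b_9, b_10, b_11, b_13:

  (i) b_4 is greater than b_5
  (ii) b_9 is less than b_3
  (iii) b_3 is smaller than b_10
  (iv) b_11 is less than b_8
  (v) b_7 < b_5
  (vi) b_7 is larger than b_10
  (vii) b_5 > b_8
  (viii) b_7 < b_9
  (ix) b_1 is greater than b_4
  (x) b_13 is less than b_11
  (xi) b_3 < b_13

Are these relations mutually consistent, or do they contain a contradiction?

Chaining the given relations yields b_10 < b_7 < b_9 < b_3, so b_10 < b_3. But one relation states b_3 < b_10. These cannot both hold.

inconsistent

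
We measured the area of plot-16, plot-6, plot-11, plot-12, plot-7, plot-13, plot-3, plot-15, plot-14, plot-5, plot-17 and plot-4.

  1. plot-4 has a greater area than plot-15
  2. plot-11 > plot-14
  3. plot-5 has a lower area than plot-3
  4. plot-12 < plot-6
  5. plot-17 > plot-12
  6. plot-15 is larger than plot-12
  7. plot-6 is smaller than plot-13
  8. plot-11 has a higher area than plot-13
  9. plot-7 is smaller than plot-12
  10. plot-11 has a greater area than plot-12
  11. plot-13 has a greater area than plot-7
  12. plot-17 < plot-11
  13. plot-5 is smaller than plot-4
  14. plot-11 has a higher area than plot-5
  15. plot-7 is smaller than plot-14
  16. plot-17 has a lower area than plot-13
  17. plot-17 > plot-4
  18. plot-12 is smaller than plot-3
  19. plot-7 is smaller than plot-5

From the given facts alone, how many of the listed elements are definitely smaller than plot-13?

From plot-13 the given relations immediately reach plot-7, plot-17, plot-6.
From those, plot-12, plot-4 — 5 in total.
From those, plot-15, plot-5 — 7 in total.
Nothing else is reachable below plot-13; 7 in all.

7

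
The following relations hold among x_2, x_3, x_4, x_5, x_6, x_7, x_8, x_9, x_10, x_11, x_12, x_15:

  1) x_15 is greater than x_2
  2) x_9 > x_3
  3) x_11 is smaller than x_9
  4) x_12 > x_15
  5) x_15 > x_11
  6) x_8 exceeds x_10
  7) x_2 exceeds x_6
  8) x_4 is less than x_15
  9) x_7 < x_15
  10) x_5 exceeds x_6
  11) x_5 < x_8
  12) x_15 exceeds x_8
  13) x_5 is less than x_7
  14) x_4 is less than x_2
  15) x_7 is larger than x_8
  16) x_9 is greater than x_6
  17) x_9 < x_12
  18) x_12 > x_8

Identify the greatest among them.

x_6 is not greatest since x_6 < x_5; x_3 is not greatest since x_3 < x_9; x_4 is not greatest since x_4 < x_15; x_10 is not greatest since x_10 < x_8; x_5 is not greatest since x_5 < x_8; x_8 is not greatest since x_8 < x_12; x_11 is not greatest since x_11 < x_15; x_7 is not greatest since x_7 < x_15; x_2 is not greatest since x_2 < x_15; x_9 is not greatest since x_9 < x_12; x_15 is not greatest since x_15 < x_12.
Only x_12 has nothing above it, so x_12 is the greatest.

x_12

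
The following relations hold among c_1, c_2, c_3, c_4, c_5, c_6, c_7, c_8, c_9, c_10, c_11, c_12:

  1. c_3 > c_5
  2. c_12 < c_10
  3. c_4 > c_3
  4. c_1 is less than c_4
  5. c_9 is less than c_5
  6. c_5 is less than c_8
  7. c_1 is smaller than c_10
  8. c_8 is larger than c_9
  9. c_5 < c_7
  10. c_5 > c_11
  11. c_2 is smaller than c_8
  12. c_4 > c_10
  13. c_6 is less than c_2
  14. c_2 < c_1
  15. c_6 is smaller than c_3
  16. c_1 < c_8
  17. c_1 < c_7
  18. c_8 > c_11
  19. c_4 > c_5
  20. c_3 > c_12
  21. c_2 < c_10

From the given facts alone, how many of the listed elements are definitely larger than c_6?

7

Directly above c_6: c_2, c_3.
One step further: c_1, c_8, c_10, c_4 (6 so far).
One step further: c_7 (7 so far).
No other element is forced above c_6 by the given relations, so the count is 7.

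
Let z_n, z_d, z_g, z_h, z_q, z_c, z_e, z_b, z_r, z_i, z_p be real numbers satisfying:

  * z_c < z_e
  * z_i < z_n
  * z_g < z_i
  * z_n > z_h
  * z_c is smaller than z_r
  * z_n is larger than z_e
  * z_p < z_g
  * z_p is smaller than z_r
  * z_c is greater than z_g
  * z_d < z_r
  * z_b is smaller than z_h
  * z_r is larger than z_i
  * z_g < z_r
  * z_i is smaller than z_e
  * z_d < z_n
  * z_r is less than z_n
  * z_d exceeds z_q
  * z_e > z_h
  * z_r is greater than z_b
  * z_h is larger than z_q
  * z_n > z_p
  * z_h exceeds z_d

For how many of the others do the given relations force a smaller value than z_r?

7

Directly below z_r: z_p, z_g, z_b, z_c, z_i, z_d.
One step further: z_q (7 so far).
Nothing else is reachable below z_r; 7 in all.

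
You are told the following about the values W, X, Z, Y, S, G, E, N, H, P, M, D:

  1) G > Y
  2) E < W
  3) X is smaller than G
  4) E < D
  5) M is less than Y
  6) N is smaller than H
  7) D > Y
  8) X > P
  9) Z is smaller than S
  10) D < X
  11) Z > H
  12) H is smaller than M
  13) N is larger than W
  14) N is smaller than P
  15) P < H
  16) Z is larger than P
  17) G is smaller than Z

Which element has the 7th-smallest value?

Y

Chaining the given pairs: E < W < N < P < H < M < Y < D < X < G < Z < S.
Counting 7 from the smallest end gives Y.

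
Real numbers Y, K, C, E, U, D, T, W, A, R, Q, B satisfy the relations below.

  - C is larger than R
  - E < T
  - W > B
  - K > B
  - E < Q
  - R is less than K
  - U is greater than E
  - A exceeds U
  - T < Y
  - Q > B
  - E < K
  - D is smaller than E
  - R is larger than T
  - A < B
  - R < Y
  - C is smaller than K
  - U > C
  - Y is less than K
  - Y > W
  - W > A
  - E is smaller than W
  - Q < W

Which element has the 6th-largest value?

Piecing the relations together gives one ordering: D < E < T < R < C < U < A < B < Q < W < Y < K.
Counting 6 from the largest end gives A.

A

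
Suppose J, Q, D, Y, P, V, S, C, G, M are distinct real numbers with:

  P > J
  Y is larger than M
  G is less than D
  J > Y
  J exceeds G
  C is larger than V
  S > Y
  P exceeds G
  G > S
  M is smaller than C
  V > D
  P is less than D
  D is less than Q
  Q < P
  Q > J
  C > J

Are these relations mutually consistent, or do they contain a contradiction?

Chaining the given relations yields Q < P < D, so Q < D. But one relation states D < Q. These cannot both hold.

inconsistent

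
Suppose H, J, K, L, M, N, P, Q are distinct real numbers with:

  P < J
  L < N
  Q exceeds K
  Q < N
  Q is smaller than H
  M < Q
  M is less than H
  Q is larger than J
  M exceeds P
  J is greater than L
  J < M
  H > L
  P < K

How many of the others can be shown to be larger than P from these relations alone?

The elements the relations force above P are J, K, M, Q, H, N — no chain reaches any other.
That is 6.

6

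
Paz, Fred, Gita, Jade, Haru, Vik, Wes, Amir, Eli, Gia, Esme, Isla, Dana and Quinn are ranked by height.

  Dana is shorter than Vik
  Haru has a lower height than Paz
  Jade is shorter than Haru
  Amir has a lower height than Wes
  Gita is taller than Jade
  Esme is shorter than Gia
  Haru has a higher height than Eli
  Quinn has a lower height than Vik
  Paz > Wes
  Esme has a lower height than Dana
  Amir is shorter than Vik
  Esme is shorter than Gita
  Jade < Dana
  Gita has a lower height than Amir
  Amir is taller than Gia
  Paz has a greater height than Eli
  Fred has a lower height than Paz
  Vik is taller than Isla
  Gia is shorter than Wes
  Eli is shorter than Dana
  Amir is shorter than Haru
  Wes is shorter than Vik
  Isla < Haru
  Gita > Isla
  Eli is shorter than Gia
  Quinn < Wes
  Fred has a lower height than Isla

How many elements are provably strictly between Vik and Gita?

Chaining upward from Gita reaches: Amir, Haru, Wes, Paz.
Chaining downward from Vik reaches: Eli, Jade, Esme, Dana, Quinn, Fred, Gia, Isla, Amir, Wes.
Strictly between Gita and Vik are those in both lists: Amir, Wes — 2 elements.

2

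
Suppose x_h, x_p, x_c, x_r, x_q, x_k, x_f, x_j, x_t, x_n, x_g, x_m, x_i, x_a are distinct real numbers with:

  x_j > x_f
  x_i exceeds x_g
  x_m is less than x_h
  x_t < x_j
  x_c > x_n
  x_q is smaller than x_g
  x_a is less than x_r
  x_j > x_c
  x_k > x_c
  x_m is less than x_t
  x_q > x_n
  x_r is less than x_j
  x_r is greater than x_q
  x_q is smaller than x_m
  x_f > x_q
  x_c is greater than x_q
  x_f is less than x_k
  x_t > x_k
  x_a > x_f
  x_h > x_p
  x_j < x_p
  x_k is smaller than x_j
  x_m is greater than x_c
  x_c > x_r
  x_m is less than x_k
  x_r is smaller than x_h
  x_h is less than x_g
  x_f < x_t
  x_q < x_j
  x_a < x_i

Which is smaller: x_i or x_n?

x_n

The relevant relations are x_n < x_q; x_q < x_f; x_f < x_a; x_a < x_r; x_r < x_c; x_c < x_m; x_m < x_k; x_k < x_t; x_t < x_j; x_j < x_p; x_p < x_h; x_h < x_g; x_g < x_i.
Chaining these gives x_n < x_q < x_f < x_a < x_r < x_c < x_m < x_k < x_t < x_j < x_p < x_h < x_g < x_i.
So x_n < x_i; x_n is the smaller of the two.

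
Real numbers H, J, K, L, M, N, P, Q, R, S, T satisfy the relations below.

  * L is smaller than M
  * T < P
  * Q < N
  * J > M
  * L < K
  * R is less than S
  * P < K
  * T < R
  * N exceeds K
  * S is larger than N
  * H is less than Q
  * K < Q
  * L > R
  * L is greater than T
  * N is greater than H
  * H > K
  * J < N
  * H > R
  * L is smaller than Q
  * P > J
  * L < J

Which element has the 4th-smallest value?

Chaining the given pairs: T < R < L < M < J < P < K < H < Q < N < S.
The 4th smallest is M.

M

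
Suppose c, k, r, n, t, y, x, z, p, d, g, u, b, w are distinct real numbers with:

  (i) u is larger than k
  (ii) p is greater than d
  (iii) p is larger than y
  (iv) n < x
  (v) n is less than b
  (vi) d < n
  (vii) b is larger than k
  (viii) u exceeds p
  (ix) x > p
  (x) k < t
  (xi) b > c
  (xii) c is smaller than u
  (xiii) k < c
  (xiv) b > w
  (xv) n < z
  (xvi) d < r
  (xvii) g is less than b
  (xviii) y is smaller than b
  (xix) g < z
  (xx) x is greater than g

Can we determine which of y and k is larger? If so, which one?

undetermined

Following every chain through y: above y we get p, x, u, b.
k is not reached, and no chain runs the other way from k to y.
So the given relations leave the order of y and k undetermined.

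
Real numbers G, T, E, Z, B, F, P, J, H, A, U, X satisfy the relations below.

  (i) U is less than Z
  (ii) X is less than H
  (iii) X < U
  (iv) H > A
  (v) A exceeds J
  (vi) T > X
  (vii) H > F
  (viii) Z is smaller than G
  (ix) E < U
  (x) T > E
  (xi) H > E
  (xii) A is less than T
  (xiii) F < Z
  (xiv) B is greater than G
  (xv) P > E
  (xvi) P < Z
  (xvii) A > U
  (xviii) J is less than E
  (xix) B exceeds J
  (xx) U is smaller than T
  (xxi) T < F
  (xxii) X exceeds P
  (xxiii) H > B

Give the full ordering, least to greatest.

Each adjacent pair is fixed by a given relation: J < E; E < P; P < X; X < U; U < A; A < T; T < F; F < Z; Z < G; G < B; B < H. Chaining them end to end gives the full order.

J < E < P < X < U < A < T < F < Z < G < B < H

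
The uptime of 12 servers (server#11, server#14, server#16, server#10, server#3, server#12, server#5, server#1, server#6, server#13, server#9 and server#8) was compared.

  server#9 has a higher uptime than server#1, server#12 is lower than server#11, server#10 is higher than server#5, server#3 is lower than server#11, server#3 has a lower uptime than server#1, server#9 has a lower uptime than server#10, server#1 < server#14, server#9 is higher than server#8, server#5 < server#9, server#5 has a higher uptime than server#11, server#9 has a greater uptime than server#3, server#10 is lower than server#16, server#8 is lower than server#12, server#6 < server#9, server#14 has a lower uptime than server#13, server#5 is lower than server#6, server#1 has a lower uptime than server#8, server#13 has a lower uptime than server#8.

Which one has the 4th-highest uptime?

server#6

Chaining the given pairs: server#3 < server#1 < server#14 < server#13 < server#8 < server#12 < server#11 < server#5 < server#6 < server#9 < server#10 < server#16.
Counting 4 from the largest end gives server#6.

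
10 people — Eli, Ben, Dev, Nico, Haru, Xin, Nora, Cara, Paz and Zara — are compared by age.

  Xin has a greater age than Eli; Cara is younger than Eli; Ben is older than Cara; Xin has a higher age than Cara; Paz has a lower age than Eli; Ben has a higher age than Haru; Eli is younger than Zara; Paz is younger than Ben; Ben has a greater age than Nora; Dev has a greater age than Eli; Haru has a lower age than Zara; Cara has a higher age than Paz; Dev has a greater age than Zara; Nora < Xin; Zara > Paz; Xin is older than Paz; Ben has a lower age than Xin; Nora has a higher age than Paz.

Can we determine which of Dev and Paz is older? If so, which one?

Link the given pairs in sequence: Paz < Cara; Cara < Eli; Eli < Zara; Zara < Dev.
Together: Paz < Cara < Eli < Zara < Dev.
So Dev is older.

Dev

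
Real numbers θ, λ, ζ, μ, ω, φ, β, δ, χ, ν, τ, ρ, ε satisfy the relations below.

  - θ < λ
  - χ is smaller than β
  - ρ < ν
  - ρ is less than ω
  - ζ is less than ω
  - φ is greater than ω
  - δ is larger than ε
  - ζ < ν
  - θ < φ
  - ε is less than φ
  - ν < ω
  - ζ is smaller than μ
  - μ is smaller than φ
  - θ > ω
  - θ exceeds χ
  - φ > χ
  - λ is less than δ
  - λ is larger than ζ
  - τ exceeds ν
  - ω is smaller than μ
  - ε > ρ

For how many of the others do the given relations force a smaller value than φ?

8

The elements the relations force below φ are ρ, ζ, ν, ω, χ, μ, θ, ε — no chain reaches any other.
That is 8.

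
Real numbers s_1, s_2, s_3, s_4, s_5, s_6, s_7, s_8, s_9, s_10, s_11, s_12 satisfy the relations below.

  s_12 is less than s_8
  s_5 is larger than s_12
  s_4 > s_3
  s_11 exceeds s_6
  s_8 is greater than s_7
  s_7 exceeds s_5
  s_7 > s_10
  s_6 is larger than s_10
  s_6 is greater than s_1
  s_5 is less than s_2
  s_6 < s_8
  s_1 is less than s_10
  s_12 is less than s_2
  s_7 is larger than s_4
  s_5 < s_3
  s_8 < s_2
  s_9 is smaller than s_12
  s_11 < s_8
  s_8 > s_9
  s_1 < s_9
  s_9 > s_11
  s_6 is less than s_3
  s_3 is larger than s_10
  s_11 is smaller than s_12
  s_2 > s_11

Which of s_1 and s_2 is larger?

s_2

Link the given pairs in sequence: s_1 < s_10; s_10 < s_6; s_6 < s_11; s_11 < s_9; s_9 < s_12; s_12 < s_5; s_5 < s_3; s_3 < s_4; s_4 < s_7; s_7 < s_8; s_8 < s_2.
Chaining these gives s_1 < s_10 < s_6 < s_11 < s_9 < s_12 < s_5 < s_3 < s_4 < s_7 < s_8 < s_2.
So s_1 < s_2; s_2 is the larger of the two.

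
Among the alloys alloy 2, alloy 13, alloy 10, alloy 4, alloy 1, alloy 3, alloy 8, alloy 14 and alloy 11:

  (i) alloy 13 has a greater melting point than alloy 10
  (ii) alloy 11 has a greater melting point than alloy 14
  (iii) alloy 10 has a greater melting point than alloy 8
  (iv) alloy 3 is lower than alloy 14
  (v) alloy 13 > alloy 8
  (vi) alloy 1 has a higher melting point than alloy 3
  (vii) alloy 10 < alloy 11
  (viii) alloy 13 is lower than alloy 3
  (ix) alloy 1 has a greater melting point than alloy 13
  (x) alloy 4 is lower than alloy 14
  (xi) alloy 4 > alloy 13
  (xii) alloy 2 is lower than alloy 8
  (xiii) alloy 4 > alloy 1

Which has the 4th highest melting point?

alloy 1

Piecing the relations together gives one ordering: alloy 2 < alloy 8 < alloy 10 < alloy 13 < alloy 3 < alloy 1 < alloy 4 < alloy 14 < alloy 11.
Counting 4 from the largest end gives alloy 1.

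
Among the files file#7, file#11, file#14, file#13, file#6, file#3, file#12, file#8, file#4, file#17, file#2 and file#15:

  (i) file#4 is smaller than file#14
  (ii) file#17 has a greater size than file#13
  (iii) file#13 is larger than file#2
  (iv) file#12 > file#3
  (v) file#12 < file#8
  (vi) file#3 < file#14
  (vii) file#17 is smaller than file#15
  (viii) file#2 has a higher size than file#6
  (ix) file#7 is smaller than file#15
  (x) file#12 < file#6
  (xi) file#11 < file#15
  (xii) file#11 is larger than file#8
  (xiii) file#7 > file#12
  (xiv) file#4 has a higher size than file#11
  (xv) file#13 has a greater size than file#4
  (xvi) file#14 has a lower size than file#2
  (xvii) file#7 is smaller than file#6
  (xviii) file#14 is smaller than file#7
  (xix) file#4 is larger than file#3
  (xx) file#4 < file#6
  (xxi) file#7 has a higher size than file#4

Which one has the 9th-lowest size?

file#2

Chaining the given pairs: file#3 < file#12 < file#8 < file#11 < file#4 < file#14 < file#7 < file#6 < file#2 < file#13 < file#17 < file#15.
The 9th smallest is file#2.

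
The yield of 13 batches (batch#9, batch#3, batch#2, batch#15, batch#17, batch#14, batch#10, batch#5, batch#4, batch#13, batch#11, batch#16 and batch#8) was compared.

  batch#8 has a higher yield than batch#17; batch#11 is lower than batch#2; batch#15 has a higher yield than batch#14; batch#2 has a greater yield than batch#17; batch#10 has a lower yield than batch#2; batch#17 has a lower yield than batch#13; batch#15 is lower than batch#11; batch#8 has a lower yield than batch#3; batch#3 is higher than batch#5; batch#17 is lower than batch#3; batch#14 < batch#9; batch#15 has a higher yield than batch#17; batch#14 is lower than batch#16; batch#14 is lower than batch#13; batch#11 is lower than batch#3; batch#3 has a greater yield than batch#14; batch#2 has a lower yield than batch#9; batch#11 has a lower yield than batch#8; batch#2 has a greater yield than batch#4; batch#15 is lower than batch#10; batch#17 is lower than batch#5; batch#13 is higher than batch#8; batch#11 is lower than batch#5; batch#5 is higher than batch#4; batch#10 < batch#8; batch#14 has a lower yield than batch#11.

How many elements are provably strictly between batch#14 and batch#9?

Chaining upward from batch#14 reaches: batch#15, batch#10, batch#11, batch#8, batch#16, batch#2, batch#5, batch#3, batch#13.
Chaining downward from batch#9 reaches: batch#17, batch#15, batch#4, batch#10, batch#11, batch#2.
Strictly between batch#14 and batch#9 are those in both lists: batch#15, batch#10, batch#11, batch#2 — 4 elements.

4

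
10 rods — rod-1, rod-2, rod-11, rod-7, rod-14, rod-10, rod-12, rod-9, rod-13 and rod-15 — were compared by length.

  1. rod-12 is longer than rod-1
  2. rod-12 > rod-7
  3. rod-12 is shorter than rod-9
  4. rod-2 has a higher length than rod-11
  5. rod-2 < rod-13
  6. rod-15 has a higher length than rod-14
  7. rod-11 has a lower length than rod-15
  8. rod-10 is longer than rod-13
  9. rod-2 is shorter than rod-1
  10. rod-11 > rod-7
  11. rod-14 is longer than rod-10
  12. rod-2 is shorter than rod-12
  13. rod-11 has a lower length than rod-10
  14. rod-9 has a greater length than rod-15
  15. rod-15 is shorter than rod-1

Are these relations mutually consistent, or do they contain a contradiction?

Every relation is compatible with rod-7 < rod-11 < rod-2 < rod-13 < rod-10 < rod-14 < rod-15 < rod-1 < rod-12 < rod-9; the set is consistent.

consistent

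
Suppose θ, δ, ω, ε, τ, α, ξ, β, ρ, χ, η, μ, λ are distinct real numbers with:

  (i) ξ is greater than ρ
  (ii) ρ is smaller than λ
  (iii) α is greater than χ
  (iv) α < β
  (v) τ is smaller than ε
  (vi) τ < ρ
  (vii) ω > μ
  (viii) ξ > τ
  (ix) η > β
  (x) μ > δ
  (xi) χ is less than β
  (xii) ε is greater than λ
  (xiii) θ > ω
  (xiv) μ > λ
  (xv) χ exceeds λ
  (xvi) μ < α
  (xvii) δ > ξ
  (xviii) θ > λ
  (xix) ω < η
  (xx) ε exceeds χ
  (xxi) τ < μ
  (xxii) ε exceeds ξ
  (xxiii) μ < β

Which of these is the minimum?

τ

ρ is not least since τ < ρ; ξ is not least since τ < ξ; δ is not least since ξ < δ; λ is not least since ρ < λ; μ is not least since τ < μ; χ is not least since λ < χ; ω is not least since μ < ω; ε is not least since τ < ε; θ is not least since λ < θ; α is not least since μ < α; β is not least since χ < β; η is not least since ω < η.
Only τ has nothing below it, so τ is the minimum.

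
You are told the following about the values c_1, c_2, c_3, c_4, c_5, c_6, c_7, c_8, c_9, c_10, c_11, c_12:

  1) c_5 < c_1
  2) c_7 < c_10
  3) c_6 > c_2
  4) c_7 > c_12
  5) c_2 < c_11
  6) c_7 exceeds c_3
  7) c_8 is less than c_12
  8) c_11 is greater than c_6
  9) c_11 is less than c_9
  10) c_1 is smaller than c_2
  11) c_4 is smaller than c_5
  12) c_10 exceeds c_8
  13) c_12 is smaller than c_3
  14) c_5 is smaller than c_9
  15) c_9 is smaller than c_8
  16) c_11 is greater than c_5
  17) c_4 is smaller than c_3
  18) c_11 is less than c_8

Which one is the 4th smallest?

c_2

Chaining the given pairs: c_4 < c_5 < c_1 < c_2 < c_6 < c_11 < c_9 < c_8 < c_12 < c_3 < c_7 < c_10.
Counting 4 from the smallest end gives c_2.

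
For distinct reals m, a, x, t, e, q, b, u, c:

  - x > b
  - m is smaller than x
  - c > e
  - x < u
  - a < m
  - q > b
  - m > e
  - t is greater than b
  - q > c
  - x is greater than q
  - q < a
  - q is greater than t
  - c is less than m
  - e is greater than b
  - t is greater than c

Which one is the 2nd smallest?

e

Chaining the given pairs: b < e < c < t < q < a < m < x < u.
Counting 2 from the smallest end gives e.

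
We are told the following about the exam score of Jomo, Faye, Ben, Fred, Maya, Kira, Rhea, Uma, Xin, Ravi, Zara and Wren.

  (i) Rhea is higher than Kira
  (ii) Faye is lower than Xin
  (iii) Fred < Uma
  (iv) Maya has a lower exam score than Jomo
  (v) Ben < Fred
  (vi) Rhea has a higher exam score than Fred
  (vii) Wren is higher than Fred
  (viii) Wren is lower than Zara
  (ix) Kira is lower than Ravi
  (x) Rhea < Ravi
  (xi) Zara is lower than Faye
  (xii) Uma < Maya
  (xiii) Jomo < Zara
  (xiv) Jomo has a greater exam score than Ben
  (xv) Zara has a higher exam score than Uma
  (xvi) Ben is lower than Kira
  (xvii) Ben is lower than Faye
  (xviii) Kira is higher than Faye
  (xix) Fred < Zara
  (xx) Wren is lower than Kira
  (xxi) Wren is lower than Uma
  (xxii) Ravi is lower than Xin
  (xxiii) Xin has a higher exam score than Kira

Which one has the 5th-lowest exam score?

Maya

The consecutive relations fix a unique order: Ben < Fred < Wren < Uma < Maya < Jomo < Zara < Faye < Kira < Rhea < Ravi < Xin.
The 5th smallest is Maya.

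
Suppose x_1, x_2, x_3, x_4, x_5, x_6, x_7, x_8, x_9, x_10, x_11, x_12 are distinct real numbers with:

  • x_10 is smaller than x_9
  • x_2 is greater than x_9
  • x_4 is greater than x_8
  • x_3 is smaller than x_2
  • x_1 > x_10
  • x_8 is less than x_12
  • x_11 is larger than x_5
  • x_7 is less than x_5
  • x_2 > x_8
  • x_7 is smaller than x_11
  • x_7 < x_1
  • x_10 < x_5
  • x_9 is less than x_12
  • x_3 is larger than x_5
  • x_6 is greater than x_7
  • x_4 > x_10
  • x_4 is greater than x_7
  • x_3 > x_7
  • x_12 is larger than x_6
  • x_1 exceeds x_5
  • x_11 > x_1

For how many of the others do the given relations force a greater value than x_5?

4

Directly above x_5: x_1, x_3, x_11.
One step further: x_2 (4 so far).
Nothing else is reachable above x_5; 4 in all.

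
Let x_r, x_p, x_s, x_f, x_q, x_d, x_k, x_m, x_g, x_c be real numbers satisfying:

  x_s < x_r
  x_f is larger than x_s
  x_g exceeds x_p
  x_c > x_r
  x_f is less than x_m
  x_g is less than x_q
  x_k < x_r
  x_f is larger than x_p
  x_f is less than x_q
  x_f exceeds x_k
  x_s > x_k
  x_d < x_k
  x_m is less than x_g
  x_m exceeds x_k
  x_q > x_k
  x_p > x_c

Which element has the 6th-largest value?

The consecutive relations fix a unique order: x_d < x_k < x_s < x_r < x_c < x_p < x_f < x_m < x_g < x_q.
Counting 6 from the largest end gives x_c.

x_c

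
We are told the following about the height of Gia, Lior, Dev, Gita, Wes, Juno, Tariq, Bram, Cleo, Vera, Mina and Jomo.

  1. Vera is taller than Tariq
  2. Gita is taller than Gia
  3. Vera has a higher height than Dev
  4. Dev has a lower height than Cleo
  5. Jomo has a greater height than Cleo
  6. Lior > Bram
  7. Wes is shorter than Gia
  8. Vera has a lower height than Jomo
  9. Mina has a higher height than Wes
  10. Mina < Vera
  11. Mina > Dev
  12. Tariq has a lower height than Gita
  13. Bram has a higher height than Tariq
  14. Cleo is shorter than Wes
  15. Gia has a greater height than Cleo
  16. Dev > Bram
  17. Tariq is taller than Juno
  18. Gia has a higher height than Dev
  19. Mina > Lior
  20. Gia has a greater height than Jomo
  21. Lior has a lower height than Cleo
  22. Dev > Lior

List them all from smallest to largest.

Nothing is placed below Juno, so it is least; from there Juno < Tariq; Tariq < Bram; Bram < Lior; Lior < Dev; Dev < Cleo; Cleo < Wes; Wes < Mina; Mina < Vera; Vera < Jomo; Jomo < Gia; Gia < Gita, each given directly.

Juno < Tariq < Bram < Lior < Dev < Cleo < Wes < Mina < Vera < Jomo < Gia < Gita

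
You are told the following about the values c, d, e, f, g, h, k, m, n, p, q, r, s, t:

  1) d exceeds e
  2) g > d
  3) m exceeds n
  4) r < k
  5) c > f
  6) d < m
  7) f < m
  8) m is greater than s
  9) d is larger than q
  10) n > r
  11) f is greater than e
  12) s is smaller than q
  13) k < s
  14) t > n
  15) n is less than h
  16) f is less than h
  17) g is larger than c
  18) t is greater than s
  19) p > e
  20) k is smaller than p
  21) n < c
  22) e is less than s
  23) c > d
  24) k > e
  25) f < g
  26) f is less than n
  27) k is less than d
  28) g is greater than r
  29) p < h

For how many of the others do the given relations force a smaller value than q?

Directly below q: s.
One step further: e, k (3 so far).
One step further: r (4 so far).
No other element is forced below q by the given relations, so the count is 4.

4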